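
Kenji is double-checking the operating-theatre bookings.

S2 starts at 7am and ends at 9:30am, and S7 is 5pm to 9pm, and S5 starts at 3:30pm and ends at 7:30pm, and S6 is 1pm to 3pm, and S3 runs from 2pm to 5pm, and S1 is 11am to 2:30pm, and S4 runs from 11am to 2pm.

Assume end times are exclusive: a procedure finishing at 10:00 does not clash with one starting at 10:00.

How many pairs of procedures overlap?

Check each pair: they overlap iff neither finishes before the other starts.
Sorted by start: S2, S1, S4, S6, S3, S5, S7.
S1 starts after S2 ends, so nothing later overlaps S2 either.
S4 starts before S1 ends → S1 and S4 overlap.
S6 starts before S1 ends → S1 and S6 overlap.
S3 starts before S1 ends → S1 and S3 overlap.
S5 starts after S1 ends, so nothing later overlaps S1 either.
S6 starts before S4 ends → S4 and S6 overlap.
S3 starts exactly when S4 ends (back-to-back, no overlap), so nothing later overlaps S4 either.
S3 starts before S6 ends → S6 and S3 overlap.
S5 starts after S6 ends, so nothing later overlaps S6 either.
S5 starts before S3 ends → S3 and S5 overlap.
S7 starts exactly when S3 ends (back-to-back, no overlap).
S7 starts before S5 ends → S5 and S7 overlap.
Overlapping pairs: S1 & S3, S1 & S4, S1 & S6, S3 & S5, S3 & S6, S4 & S6, S5 & S7 — 7 in total.

7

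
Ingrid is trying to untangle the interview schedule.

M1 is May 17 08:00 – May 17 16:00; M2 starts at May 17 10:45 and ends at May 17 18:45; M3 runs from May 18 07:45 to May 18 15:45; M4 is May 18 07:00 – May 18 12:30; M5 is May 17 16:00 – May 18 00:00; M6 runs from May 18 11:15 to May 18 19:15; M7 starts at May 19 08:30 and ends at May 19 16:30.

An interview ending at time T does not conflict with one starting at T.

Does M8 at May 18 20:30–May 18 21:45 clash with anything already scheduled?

No — it doesn't clash with anything

M1: ends May 17 16:00 at or before M8 starts May 18 20:30 → clear.
M2: ends May 17 18:45 at or before M8 starts May 18 20:30 → clear.
M5: ends May 18 00:00 at or before M8 starts May 18 20:30 → clear.
M4: ends May 18 12:30 at or before M8 starts May 18 20:30 → clear.
M3: ends May 18 15:45 at or before M8 starts May 18 20:30 → clear.
M6: ends May 18 19:15 at or before M8 starts May 18 20:30 → clear.
M7: starts May 19 08:30 at or after M8 ends May 18 21:45 → clear.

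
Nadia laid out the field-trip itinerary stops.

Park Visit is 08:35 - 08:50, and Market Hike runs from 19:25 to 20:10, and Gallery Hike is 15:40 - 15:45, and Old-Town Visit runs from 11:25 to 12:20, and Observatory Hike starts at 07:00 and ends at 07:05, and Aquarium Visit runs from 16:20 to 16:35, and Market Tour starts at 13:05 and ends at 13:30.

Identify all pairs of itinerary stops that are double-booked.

no conflicts

Two intervals overlap when each starts before the other ends.
Sorted by start: Observatory Hike, Park Visit, Old-Town Visit, Market Tour, Gallery Hike, Aquarium Visit, Market Hike.
Park Visit starts after Observatory Hike ends — done with Observatory Hike.
Old-Town Visit starts after Park Visit ends — done with Park Visit.
Market Tour starts after Old-Town Visit ends — done with Old-Town Visit.
Gallery Hike starts after Market Tour ends — done with Market Tour.
Aquarium Visit starts after Gallery Hike ends — done with Gallery Hike.
Market Hike starts after Aquarium Visit ends.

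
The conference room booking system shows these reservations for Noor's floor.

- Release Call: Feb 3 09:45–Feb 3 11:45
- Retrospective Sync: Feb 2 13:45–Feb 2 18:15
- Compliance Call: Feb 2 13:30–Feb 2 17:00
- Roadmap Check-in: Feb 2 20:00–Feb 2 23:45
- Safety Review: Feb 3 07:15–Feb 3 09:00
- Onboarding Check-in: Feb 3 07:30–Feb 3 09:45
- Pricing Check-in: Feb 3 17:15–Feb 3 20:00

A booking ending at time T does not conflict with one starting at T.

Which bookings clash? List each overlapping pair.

Compliance Call & Retrospective Sync, Onboarding Check-in & Safety Review

Sorted by start: Compliance Call, Retrospective Sync, Roadmap Check-in, Safety Review, Onboarding Check-in, Release Call, Pricing Check-in.
Retrospective Sync starts before Compliance Call ends → Compliance Call and Retrospective Sync overlap.
Roadmap Check-in starts after Compliance Call ends — done with Compliance Call.
Roadmap Check-in starts after Retrospective Sync ends — done with Retrospective Sync.
Safety Review starts after Roadmap Check-in ends — done with Roadmap Check-in.
Onboarding Check-in starts before Safety Review ends → Safety Review and Onboarding Check-in overlap.
Release Call starts after Safety Review ends — done with Safety Review.
Release Call starts exactly when Onboarding Check-in ends (back-to-back, no overlap) — done with Onboarding Check-in.
Pricing Check-in starts after Release Call ends.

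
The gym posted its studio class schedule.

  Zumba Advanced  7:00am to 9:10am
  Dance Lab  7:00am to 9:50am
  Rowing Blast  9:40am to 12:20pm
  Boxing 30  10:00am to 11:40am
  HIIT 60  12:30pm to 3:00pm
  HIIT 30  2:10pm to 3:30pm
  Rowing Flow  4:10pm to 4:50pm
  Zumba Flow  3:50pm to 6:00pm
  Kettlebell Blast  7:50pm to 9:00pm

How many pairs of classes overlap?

5

Two intervals overlap when each starts before the other ends.
Sorted by start: Zumba Advanced, Dance Lab, Rowing Blast, Boxing 30, HIIT 60, HIIT 30, Zumba Flow, Rowing Flow, Kettlebell Blast.
Dance Lab starts before Zumba Advanced ends → Zumba Advanced and Dance Lab overlap.
Rowing Blast starts after Zumba Advanced ends — done with Zumba Advanced.
Rowing Blast starts before Dance Lab ends → Dance Lab and Rowing Blast overlap.
Boxing 30 starts after Dance Lab ends — done with Dance Lab.
Boxing 30 starts before Rowing Blast ends → Rowing Blast and Boxing 30 overlap.
HIIT 60 starts after Rowing Blast ends — done with Rowing Blast.
HIIT 60 starts after Boxing 30 ends — done with Boxing 30.
HIIT 30 starts before HIIT 60 ends → HIIT 60 and HIIT 30 overlap.
Zumba Flow starts after HIIT 60 ends — done with HIIT 60.
Zumba Flow starts after HIIT 30 ends — done with HIIT 30.
Rowing Flow starts before Zumba Flow ends → Zumba Flow and Rowing Flow overlap.
Kettlebell Blast starts after Zumba Flow ends.
Kettlebell Blast starts after Rowing Flow ends.
Overlapping pairs: Boxing 30 & Rowing Blast, Dance Lab & Rowing Blast, Dance Lab & Zumba Advanced, HIIT 30 & HIIT 60, Rowing Flow & Zumba Flow — 5 in total.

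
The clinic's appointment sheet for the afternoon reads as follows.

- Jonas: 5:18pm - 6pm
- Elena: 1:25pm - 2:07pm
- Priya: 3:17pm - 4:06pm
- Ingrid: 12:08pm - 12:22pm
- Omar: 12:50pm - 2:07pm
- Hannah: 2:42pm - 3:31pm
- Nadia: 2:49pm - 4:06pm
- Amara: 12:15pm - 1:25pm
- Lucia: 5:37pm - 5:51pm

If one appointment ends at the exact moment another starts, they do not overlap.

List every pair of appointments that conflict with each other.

Amara & Ingrid, Amara & Omar, Elena & Omar, Hannah & Nadia, Hannah & Priya, Jonas & Lucia, Nadia & Priya

Sorted by start: Ingrid, Amara, Omar, Elena, Hannah, Nadia, Priya, Jonas, Lucia.
Amara starts before Ingrid ends → Ingrid and Amara overlap.
Omar starts after Ingrid ends; Ingrid is clear from here.
Omar starts before Amara ends → Amara and Omar overlap.
Elena starts exactly when Amara ends (back-to-back, no overlap); Amara is clear from here.
Elena starts before Omar ends → Omar and Elena overlap.
Hannah starts after Omar ends; Omar is clear from here.
Hannah starts after Elena ends; Elena is clear from here.
Nadia starts before Hannah ends → Hannah and Nadia overlap.
Priya starts before Hannah ends → Hannah and Priya overlap.
Jonas starts after Hannah ends; Hannah is clear from here.
Priya starts before Nadia ends → Nadia and Priya overlap.
Jonas starts after Nadia ends; Nadia is clear from here.
Jonas starts after Priya ends; Priya is clear from here.
Lucia starts before Jonas ends → Jonas and Lucia overlap.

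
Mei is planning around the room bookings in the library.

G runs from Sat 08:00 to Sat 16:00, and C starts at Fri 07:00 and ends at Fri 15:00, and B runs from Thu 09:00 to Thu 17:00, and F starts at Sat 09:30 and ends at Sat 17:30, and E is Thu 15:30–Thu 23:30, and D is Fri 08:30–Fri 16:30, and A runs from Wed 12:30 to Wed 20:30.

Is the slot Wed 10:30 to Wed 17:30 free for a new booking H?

A: starts Wed 12:30 before H ends Wed 17:30, and ends Wed 20:30 after H starts Wed 10:30 → overlap.
B: starts Thu 09:00 at or after H ends Wed 17:30 → clear.
E: starts Thu 15:30 at or after H ends Wed 17:30 → clear.
C: starts Fri 07:00 at or after H ends Wed 17:30 → clear.
D: starts Fri 08:30 at or after H ends Wed 17:30 → clear.
G: starts Sat 08:00 at or after H ends Wed 17:30 → clear.
F: starts Sat 09:30 at or after H ends Wed 17:30 → clear.
H overlaps A.

No — it overlaps A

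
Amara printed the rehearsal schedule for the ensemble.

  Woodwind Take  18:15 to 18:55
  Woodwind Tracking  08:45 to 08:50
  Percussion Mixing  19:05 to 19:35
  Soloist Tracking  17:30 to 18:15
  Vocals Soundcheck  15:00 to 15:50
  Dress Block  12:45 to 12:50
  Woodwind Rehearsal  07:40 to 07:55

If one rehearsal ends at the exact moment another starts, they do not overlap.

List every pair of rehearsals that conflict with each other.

none

Sorted by start: Woodwind Rehearsal, Woodwind Tracking, Dress Block, Vocals Soundcheck, Soloist Tracking, Woodwind Take, Percussion Mixing.
Woodwind Tracking starts after Woodwind Rehearsal ends, so Woodwind Rehearsal has no further overlaps.
Dress Block starts after Woodwind Tracking ends, so Woodwind Tracking has no further overlaps.
Vocals Soundcheck starts after Dress Block ends, so Dress Block has no further overlaps.
Soloist Tracking starts after Vocals Soundcheck ends, so Vocals Soundcheck has no further overlaps.
Woodwind Take starts exactly when Soloist Tracking ends (back-to-back, no overlap), so Soloist Tracking has no further overlaps.
Percussion Mixing starts after Woodwind Take ends.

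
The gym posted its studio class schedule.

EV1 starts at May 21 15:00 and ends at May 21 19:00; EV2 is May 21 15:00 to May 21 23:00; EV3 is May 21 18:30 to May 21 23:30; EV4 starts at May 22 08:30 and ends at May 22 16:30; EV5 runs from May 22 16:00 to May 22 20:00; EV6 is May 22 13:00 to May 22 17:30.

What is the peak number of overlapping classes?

3

Sort all start/end points and keep a running count:
May 21 15:00 start EV1 → 1
May 21 15:00 start EV2 → 2
May 21 18:30 start EV3 → 3
May 21 19:00 end EV1 → 2
May 21 23:00 end EV2 → 1
May 21 23:30 end EV3 → 0
May 22 08:30 start EV4 → 1
May 22 13:00 start EV6 → 2
May 22 16:00 start EV5 → 3
May 22 16:30 end EV4 → 2
May 22 17:30 end EV6 → 1
May 22 20:00 end EV5 → 0
Peak is 3, at May 21 18:30 (EV1, EV2, EV3).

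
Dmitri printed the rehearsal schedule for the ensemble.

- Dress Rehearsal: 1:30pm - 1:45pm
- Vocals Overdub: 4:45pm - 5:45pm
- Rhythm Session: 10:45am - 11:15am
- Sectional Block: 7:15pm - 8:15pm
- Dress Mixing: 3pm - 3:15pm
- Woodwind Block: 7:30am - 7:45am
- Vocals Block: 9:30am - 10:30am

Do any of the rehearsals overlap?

No

Check each pair: they overlap iff neither finishes before the other starts.
Sorted by start: Woodwind Block, Vocals Block, Rhythm Session, Dress Rehearsal, Dress Mixing, Vocals Overdub, Sectional Block.
Vocals Block starts after Woodwind Block ends, so Woodwind Block has no further overlaps.
Rhythm Session starts after Vocals Block ends, so Vocals Block has no further overlaps.
Dress Rehearsal starts after Rhythm Session ends, so Rhythm Session has no further overlaps.
Dress Mixing starts after Dress Rehearsal ends, so Dress Rehearsal has no further overlaps.
Vocals Overdub starts after Dress Mixing ends, so Dress Mixing has no further overlaps.
Sectional Block starts after Vocals Overdub ends.
Every pair is clear; the schedule has no overlaps.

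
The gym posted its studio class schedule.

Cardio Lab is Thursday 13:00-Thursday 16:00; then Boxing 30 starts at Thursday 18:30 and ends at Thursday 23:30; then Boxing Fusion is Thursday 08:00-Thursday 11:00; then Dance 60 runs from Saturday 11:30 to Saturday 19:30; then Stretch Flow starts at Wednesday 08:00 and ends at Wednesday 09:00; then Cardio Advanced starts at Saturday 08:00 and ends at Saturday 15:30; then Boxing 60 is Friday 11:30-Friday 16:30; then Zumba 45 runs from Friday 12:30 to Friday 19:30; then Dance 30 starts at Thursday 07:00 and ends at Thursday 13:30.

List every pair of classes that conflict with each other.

Sorted by start: Stretch Flow, Dance 30, Boxing Fusion, Cardio Lab, Boxing 30, Boxing 60, Zumba 45, Cardio Advanced, Dance 60.
Dance 30 starts after Stretch Flow ends; Stretch Flow is clear from here.
Boxing Fusion starts before Dance 30 ends → Dance 30 and Boxing Fusion overlap.
Cardio Lab starts before Dance 30 ends → Dance 30 and Cardio Lab overlap.
Boxing 30 starts after Dance 30 ends; Dance 30 is clear from here.
Cardio Lab starts after Boxing Fusion ends; Boxing Fusion is clear from here.
Boxing 30 starts after Cardio Lab ends; Cardio Lab is clear from here.
Boxing 60 starts after Boxing 30 ends; Boxing 30 is clear from here.
Zumba 45 starts before Boxing 60 ends → Boxing 60 and Zumba 45 overlap.
Cardio Advanced starts after Boxing 60 ends; Boxing 60 is clear from here.
Cardio Advanced starts after Zumba 45 ends; Zumba 45 is clear from here.
Dance 60 starts before Cardio Advanced ends → Cardio Advanced and Dance 60 overlap.

Boxing 60 & Zumba 45, Boxing Fusion & Dance 30, Cardio Advanced & Dance 60, Cardio Lab & Dance 30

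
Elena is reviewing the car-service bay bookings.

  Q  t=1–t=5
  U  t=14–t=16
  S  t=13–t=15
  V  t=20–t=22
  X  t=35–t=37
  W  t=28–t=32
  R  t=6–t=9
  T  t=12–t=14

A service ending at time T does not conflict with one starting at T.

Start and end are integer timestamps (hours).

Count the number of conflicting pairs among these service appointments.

2

Sorted by start: Q, R, T, S, U, V, W, X.
R starts after Q ends — done with Q.
T starts after R ends — done with R.
S starts before T ends → T and S overlap.
U starts exactly when T ends (back-to-back, no overlap) — done with T.
U starts before S ends → S and U overlap.
V starts after S ends — done with S.
V starts after U ends — done with U.
W starts after V ends — done with V.
X starts after W ends.
Overlapping pairs: S & T, S & U — 2 in total.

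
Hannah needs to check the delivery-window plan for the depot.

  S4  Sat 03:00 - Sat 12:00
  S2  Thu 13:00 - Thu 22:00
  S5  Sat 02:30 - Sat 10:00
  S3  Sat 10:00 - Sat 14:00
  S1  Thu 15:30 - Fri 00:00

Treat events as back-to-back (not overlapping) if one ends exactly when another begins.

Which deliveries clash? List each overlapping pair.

Sorted by start: S2, S1, S5, S4, S3.
S1 starts before S2 ends → S2 and S1 overlap.
S5 starts after S2 ends, so S2 has no further overlaps.
S5 starts after S1 ends, so S1 has no further overlaps.
S4 starts before S5 ends → S5 and S4 overlap.
S3 starts exactly when S5 ends (back-to-back, no overlap).
S3 starts before S4 ends → S4 and S3 overlap.

S1 & S2, S3 & S4, S4 & S5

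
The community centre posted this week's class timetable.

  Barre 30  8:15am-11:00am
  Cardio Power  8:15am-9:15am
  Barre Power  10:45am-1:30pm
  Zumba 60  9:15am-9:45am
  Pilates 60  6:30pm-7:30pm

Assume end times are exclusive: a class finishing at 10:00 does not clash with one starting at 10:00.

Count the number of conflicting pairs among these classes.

Two intervals overlap when each starts before the other ends.
Sorted by start: Barre 30, Cardio Power, Zumba 60, Barre Power, Pilates 60.
Cardio Power starts before Barre 30 ends → Barre 30 and Cardio Power overlap.
Zumba 60 starts before Barre 30 ends → Barre 30 and Zumba 60 overlap.
Barre Power starts before Barre 30 ends → Barre 30 and Barre Power overlap.
Pilates 60 starts after Barre 30 ends.
Zumba 60 starts exactly when Cardio Power ends (back-to-back, no overlap), so nothing later overlaps Cardio Power either.
Barre Power starts after Zumba 60 ends, so nothing later overlaps Zumba 60 either.
Pilates 60 starts after Barre Power ends.
Overlapping pairs: Barre 30 & Barre Power, Barre 30 & Cardio Power, Barre 30 & Zumba 60 — 3 in total.

3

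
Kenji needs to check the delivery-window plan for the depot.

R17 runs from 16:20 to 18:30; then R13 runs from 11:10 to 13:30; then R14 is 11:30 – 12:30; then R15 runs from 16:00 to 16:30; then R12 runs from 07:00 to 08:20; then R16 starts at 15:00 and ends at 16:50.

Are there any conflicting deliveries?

Sorted by start: R12, R13, R14, R16, R15, R17.
R13 starts after R12 ends, so R12 has no further overlaps.
R14 starts before R13 ends → R13 and R14 overlap.
That's a conflict, so the schedule is not conflict-free.

Yes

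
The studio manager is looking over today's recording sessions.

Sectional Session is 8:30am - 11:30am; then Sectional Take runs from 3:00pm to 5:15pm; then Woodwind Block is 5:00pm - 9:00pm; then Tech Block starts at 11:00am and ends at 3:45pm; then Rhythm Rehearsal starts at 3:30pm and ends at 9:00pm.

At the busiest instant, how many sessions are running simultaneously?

Sweep the timeline, counting +1 at each start and −1 at each end (ends before starts at a tie):
8:30am start Sectional Session → 1
11:00am start Tech Block → 2
11:30am end Sectional Session → 1
3:00pm start Sectional Take → 2
3:30pm start Rhythm Rehearsal → 3
3:45pm end Tech Block → 2
5:00pm start Woodwind Block → 3
5:15pm end Sectional Take → 2
9:00pm end Rhythm Rehearsal → 1
9:00pm end Woodwind Block → 0
Peak is 3, at 3:30pm (Rhythm Rehearsal, Sectional Take, Tech Block).

3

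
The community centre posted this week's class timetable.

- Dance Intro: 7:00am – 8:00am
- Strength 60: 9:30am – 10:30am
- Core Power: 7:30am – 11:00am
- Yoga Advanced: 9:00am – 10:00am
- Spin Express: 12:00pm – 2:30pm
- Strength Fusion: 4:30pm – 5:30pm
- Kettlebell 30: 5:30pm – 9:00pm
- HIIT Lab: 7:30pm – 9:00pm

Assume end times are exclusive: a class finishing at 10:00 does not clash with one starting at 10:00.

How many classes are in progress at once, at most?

Sort all start/end points and keep a running count:
7:00am start Dance Intro → 1
7:30am start Core Power → 2
8:00am end Dance Intro → 1
9:00am start Yoga Advanced → 2
9:30am start Strength 60 → 3
10:00am end Yoga Advanced → 2
10:30am end Strength 60 → 1
11:00am end Core Power → 0
12:00pm start Spin Express → 1
2:30pm end Spin Express → 0
4:30pm start Strength Fusion → 1
5:30pm end Strength Fusion → 0
5:30pm start Kettlebell 30 → 1
7:30pm start HIIT Lab → 2
9:00pm end HIIT Lab → 1
9:00pm end Kettlebell 30 → 0
Peak is 3, at 9:30am (Core Power, Strength 60, Yoga Advanced).

3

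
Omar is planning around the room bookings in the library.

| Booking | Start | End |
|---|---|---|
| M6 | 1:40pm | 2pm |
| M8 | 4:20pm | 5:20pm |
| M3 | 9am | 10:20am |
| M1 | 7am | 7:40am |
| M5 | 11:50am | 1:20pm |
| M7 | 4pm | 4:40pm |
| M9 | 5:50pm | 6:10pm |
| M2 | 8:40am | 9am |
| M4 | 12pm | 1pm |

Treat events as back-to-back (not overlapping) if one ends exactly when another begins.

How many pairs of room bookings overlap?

2

Sorted by start: M1, M2, M3, M5, M4, M6, M7, M8, M9.
M2 starts after M1 ends, so M1 has no further overlaps.
M3 starts exactly when M2 ends (back-to-back, no overlap), so M2 has no further overlaps.
M5 starts after M3 ends, so M3 has no further overlaps.
M4 starts before M5 ends → M5 and M4 overlap.
M6 starts after M5 ends, so M5 has no further overlaps.
M6 starts after M4 ends, so M4 has no further overlaps.
M7 starts after M6 ends, so M6 has no further overlaps.
M8 starts before M7 ends → M7 and M8 overlap.
M9 starts after M7 ends.
M9 starts after M8 ends.
Overlapping pairs: M4 & M5, M7 & M8 — 2 in total.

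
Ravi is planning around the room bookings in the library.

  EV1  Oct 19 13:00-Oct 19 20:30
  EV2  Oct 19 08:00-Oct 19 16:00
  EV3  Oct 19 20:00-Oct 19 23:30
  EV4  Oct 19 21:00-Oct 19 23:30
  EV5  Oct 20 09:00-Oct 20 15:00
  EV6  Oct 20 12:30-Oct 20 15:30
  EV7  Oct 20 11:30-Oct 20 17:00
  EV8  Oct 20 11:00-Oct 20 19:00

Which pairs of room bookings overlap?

Sorted by start: EV2, EV1, EV3, EV4, EV5, EV8, EV7, EV6.
EV1 starts before EV2 ends → EV2 and EV1 overlap.
EV3 starts after EV2 ends; EV2 is clear from here.
EV3 starts before EV1 ends → EV1 and EV3 overlap.
EV4 starts after EV1 ends; EV1 is clear from here.
EV4 starts before EV3 ends → EV3 and EV4 overlap.
EV5 starts after EV3 ends; EV3 is clear from here.
EV5 starts after EV4 ends; EV4 is clear from here.
EV8 starts before EV5 ends → EV5 and EV8 overlap.
EV7 starts before EV5 ends → EV5 and EV7 overlap.
EV6 starts before EV5 ends → EV5 and EV6 overlap.
EV7 starts before EV8 ends → EV8 and EV7 overlap.
EV6 starts before EV8 ends → EV8 and EV6 overlap.
EV6 starts before EV7 ends → EV7 and EV6 overlap.

EV1 & EV2, EV1 & EV3, EV3 & EV4, EV5 & EV6, EV5 & EV7, EV5 & EV8, EV6 & EV7, EV6 & EV8, EV7 & EV8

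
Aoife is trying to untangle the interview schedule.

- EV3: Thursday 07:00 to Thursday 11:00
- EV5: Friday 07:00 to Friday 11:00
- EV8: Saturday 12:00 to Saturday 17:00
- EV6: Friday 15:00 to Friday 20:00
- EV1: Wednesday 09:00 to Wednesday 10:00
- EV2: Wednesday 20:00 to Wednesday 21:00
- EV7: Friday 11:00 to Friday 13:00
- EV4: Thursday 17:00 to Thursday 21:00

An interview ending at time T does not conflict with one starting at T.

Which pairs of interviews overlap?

no overlapping pairs

Check each pair: they overlap iff neither finishes before the other starts.
Sorted by start: EV1, EV2, EV3, EV4, EV5, EV7, EV6, EV8.
EV2 starts after EV1 ends, so EV1 has no further overlaps.
EV3 starts after EV2 ends, so EV2 has no further overlaps.
EV4 starts after EV3 ends, so EV3 has no further overlaps.
EV5 starts after EV4 ends, so EV4 has no further overlaps.
EV7 starts exactly when EV5 ends (back-to-back, no overlap), so EV5 has no further overlaps.
EV6 starts after EV7 ends, so EV7 has no further overlaps.
EV8 starts after EV6 ends.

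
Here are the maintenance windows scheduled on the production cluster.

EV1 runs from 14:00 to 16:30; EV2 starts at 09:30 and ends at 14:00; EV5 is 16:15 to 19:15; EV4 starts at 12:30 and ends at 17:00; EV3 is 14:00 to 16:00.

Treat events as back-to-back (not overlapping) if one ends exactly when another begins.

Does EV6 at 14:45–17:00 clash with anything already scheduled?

EV2: ends 14:00 at or before EV6 starts 14:45 → clear.
EV4: starts 12:30 before EV6 ends 17:00, and ends 17:00 after EV6 starts 14:45 → overlap.
EV1: starts 14:00 before EV6 ends 17:00, and ends 16:30 after EV6 starts 14:45 → overlap.
EV3: starts 14:00 before EV6 ends 17:00, and ends 16:00 after EV6 starts 14:45 → overlap.
EV5: starts 16:15 before EV6 ends 17:00, and ends 19:15 after EV6 starts 14:45 → overlap.
EV6 overlaps EV1, EV3, EV4, EV5.

Yes — it overlaps EV1, EV3, EV4, EV5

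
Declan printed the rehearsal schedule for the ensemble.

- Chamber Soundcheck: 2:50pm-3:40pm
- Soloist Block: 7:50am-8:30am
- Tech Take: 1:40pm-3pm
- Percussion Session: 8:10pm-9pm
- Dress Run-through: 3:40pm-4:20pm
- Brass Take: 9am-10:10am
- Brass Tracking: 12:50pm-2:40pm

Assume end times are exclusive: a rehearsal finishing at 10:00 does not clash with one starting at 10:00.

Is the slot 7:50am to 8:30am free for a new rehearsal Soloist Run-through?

No — it overlaps Soloist Block

Soloist Block: starts 7:50am before Soloist Run-through ends 8:30am, and ends 8:30am after Soloist Run-through starts 7:50am → overlap.
Brass Take: starts 9am at or after Soloist Run-through ends 8:30am → clear.
Brass Tracking: starts 12:50pm at or after Soloist Run-through ends 8:30am → clear.
Tech Take: starts 1:40pm at or after Soloist Run-through ends 8:30am → clear.
Chamber Soundcheck: starts 2:50pm at or after Soloist Run-through ends 8:30am → clear.
Dress Run-through: starts 3:40pm at or after Soloist Run-through ends 8:30am → clear.
Percussion Session: starts 8:10pm at or after Soloist Run-through ends 8:30am → clear.
Soloist Run-through overlaps Soloist Block.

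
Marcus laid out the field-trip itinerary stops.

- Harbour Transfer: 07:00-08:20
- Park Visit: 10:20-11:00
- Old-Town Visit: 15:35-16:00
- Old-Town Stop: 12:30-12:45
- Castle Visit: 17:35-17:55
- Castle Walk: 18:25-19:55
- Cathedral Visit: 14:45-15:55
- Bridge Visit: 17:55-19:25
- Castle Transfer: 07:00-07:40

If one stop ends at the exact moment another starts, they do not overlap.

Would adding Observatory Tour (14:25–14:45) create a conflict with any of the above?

Castle Transfer: ends 07:40 at or before Observatory Tour starts 14:25 → clear.
Harbour Transfer: ends 08:20 at or before Observatory Tour starts 14:25 → clear.
Park Visit: ends 11:00 at or before Observatory Tour starts 14:25 → clear.
Old-Town Stop: ends 12:45 at or before Observatory Tour starts 14:25 → clear.
Cathedral Visit: starts 14:45 at or after Observatory Tour ends 14:45 → clear.
Old-Town Visit: starts 15:35 at or after Observatory Tour ends 14:45 → clear.
Castle Visit: starts 17:35 at or after Observatory Tour ends 14:45 → clear.
Bridge Visit: starts 17:55 at or after Observatory Tour ends 14:45 → clear.
Castle Walk: starts 18:25 at or after Observatory Tour ends 14:45 → clear.

No — it doesn't clash with anything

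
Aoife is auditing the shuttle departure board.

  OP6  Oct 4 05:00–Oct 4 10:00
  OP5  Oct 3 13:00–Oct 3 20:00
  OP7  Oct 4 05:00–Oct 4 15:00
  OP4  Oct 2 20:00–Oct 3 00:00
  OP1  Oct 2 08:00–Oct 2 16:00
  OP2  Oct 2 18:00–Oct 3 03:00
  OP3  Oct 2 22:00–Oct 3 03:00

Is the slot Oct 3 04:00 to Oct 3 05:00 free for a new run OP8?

OP1: ends Oct 2 16:00 at or before OP8 starts Oct 3 04:00 → clear.
OP2: ends Oct 3 03:00 at or before OP8 starts Oct 3 04:00 → clear.
OP4: ends Oct 3 00:00 at or before OP8 starts Oct 3 04:00 → clear.
OP3: ends Oct 3 03:00 at or before OP8 starts Oct 3 04:00 → clear.
OP5: starts Oct 3 13:00 at or after OP8 ends Oct 3 05:00 → clear.
OP6: starts Oct 4 05:00 at or after OP8 ends Oct 3 05:00 → clear.
OP7: starts Oct 4 05:00 at or after OP8 ends Oct 3 05:00 → clear.

Yes — the slot is free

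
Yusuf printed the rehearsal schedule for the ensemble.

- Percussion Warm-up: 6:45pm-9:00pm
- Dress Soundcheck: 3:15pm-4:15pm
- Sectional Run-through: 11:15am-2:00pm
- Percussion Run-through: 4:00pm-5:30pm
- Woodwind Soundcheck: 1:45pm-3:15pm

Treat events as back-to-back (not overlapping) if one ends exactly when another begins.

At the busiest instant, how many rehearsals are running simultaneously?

2

Sort all start/end points and keep a running count:
11:15am start Sectional Run-through → 1
1:45pm start Woodwind Soundcheck → 2
2:00pm end Sectional Run-through → 1
3:15pm end Woodwind Soundcheck → 0
3:15pm start Dress Soundcheck → 1
4:00pm start Percussion Run-through → 2
4:15pm end Dress Soundcheck → 1
5:30pm end Percussion Run-through → 0
6:45pm start Percussion Warm-up → 1
9:00pm end Percussion Warm-up → 0
Peak is 2, at 1:45pm (Sectional Run-through, Woodwind Soundcheck).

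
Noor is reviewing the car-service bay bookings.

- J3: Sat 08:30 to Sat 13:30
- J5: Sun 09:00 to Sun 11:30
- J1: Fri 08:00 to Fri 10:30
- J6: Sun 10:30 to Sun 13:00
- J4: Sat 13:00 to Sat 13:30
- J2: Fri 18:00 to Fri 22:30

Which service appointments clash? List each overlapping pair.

Sorted by start: J1, J2, J3, J4, J5, J6.
J2 starts after J1 ends — done with J1.
J3 starts after J2 ends — done with J2.
J4 starts before J3 ends → J3 and J4 overlap.
J5 starts after J3 ends — done with J3.
J5 starts after J4 ends — done with J4.
J6 starts before J5 ends → J5 and J6 overlap.

J3 & J4, J5 & J6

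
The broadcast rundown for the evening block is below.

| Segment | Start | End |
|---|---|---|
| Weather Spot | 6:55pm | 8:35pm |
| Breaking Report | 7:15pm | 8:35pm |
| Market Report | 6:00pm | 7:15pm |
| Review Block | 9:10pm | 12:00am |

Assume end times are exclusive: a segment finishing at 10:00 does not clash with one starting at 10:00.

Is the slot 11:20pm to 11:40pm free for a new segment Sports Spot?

No — it overlaps Review Block

Market Report: ends 7:15pm at or before Sports Spot starts 11:20pm → clear.
Weather Spot: ends 8:35pm at or before Sports Spot starts 11:20pm → clear.
Breaking Report: ends 8:35pm at or before Sports Spot starts 11:20pm → clear.
Review Block: starts 9:10pm before Sports Spot ends 11:40pm, and ends 12:00am after Sports Spot starts 11:20pm → overlap.
Sports Spot overlaps Review Block.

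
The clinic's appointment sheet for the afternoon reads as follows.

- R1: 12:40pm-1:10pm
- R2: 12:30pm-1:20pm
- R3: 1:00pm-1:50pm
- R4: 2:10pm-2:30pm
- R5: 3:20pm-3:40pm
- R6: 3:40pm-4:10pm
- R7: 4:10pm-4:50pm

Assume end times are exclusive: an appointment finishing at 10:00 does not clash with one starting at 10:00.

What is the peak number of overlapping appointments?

3

Sort all start/end points and keep a running count:
12:30pm start R2 → 1
12:40pm start R1 → 2
1:00pm start R3 → 3
1:10pm end R1 → 2
1:20pm end R2 → 1
1:50pm end R3 → 0
2:10pm start R4 → 1
2:30pm end R4 → 0
3:20pm start R5 → 1
3:40pm end R5 → 0
3:40pm start R6 → 1
4:10pm end R6 → 0
4:10pm start R7 → 1
4:50pm end R7 → 0
Peak is 3, at 1:00pm (R1, R2, R3).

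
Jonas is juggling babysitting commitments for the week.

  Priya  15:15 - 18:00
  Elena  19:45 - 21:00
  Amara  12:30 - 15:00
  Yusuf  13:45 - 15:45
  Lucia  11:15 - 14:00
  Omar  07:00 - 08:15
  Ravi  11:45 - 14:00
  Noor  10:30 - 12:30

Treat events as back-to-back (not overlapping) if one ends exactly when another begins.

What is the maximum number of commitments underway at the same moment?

4

Sweep the timeline, counting +1 at each start and −1 at each end (ends before starts at a tie):
07:00 start Omar → 1
08:15 end Omar → 0
10:30 start Noor → 1
11:15 start Lucia → 2
11:45 start Ravi → 3
12:30 end Noor → 2
12:30 start Amara → 3
13:45 start Yusuf → 4
14:00 end Lucia → 3
14:00 end Ravi → 2
15:00 end Amara → 1
15:15 start Priya → 2
15:45 end Yusuf → 1
18:00 end Priya → 0
19:45 start Elena → 1
21:00 end Elena → 0
Peak is 4, at 13:45 (Amara, Lucia, Ravi, Yusuf).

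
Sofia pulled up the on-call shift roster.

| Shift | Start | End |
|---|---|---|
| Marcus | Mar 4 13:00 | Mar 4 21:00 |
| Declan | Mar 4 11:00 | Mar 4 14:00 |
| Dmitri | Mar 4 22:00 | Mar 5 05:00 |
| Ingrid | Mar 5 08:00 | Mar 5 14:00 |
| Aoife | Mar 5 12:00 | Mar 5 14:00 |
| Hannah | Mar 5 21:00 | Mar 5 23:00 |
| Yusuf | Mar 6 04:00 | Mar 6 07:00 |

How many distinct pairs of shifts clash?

2

Sorted by start: Declan, Marcus, Dmitri, Ingrid, Aoife, Hannah, Yusuf.
Marcus starts before Declan ends → Declan and Marcus overlap.
Dmitri starts after Declan ends, so Declan has no further overlaps.
Dmitri starts after Marcus ends, so Marcus has no further overlaps.
Ingrid starts after Dmitri ends, so Dmitri has no further overlaps.
Aoife starts before Ingrid ends → Ingrid and Aoife overlap.
Hannah starts after Ingrid ends, so Ingrid has no further overlaps.
Hannah starts after Aoife ends, so Aoife has no further overlaps.
Yusuf starts after Hannah ends.
Overlapping pairs: Aoife & Ingrid, Declan & Marcus — 2 in total.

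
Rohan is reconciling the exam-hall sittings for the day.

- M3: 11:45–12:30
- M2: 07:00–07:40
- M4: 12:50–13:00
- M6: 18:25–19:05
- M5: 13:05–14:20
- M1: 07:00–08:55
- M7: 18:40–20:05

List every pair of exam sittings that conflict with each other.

M1 & M2, M6 & M7

Sorted by start: M1, M2, M3, M4, M5, M6, M7.
M2 starts before M1 ends → M1 and M2 overlap.
M3 starts after M1 ends — done with M1.
M3 starts after M2 ends — done with M2.
M4 starts after M3 ends — done with M3.
M5 starts after M4 ends — done with M4.
M6 starts after M5 ends — done with M5.
M7 starts before M6 ends → M6 and M7 overlap.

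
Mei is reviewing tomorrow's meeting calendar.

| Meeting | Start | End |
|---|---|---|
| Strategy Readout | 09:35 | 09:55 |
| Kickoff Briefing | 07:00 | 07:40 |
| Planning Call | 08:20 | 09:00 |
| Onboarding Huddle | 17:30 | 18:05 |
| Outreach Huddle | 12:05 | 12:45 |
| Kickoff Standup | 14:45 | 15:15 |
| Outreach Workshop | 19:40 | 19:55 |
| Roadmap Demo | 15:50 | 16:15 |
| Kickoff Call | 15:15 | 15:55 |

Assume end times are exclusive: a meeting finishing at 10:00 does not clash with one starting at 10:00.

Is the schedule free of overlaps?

No

Sorted by start: Kickoff Briefing, Planning Call, Strategy Readout, Outreach Huddle, Kickoff Standup, Kickoff Call, Roadmap Demo, Onboarding Huddle, Outreach Workshop.
Planning Call starts after Kickoff Briefing ends; Kickoff Briefing is clear from here.
Strategy Readout starts after Planning Call ends; Planning Call is clear from here.
Outreach Huddle starts after Strategy Readout ends; Strategy Readout is clear from here.
Kickoff Standup starts after Outreach Huddle ends; Outreach Huddle is clear from here.
Kickoff Call starts exactly when Kickoff Standup ends (back-to-back, no overlap); Kickoff Standup is clear from here.
Roadmap Demo starts before Kickoff Call ends → Kickoff Call and Roadmap Demo overlap.
That's a conflict, so the schedule is not conflict-free.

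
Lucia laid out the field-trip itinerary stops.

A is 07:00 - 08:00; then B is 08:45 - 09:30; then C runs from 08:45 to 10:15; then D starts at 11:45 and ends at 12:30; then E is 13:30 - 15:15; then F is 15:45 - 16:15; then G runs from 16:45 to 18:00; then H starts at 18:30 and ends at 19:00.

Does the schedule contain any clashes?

Sorted by start: A, B, C, D, E, F, G, H.
B starts after A ends, so A has no further overlaps.
C starts before B ends → B and C overlap.
That's a conflict, so the schedule is not conflict-free.

Yes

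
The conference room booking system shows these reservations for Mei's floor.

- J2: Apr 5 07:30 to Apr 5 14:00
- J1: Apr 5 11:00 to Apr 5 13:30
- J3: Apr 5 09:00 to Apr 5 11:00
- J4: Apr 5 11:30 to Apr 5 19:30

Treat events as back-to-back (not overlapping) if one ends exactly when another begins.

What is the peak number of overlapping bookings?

Sort all start/end points and keep a running count:
Apr 5 07:30 start J2 → 1
Apr 5 09:00 start J3 → 2
Apr 5 11:00 end J3 → 1
Apr 5 11:00 start J1 → 2
Apr 5 11:30 start J4 → 3
Apr 5 13:30 end J1 → 2
Apr 5 14:00 end J2 → 1
Apr 5 19:30 end J4 → 0
Peak is 3, at Apr 5 11:30 (J1, J2, J4).

3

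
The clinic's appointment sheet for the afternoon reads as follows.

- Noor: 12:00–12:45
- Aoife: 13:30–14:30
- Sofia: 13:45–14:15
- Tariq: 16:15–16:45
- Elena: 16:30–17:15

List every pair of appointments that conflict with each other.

Sorted by start: Noor, Aoife, Sofia, Tariq, Elena.
Aoife starts after Noor ends, so Noor has no further overlaps.
Sofia starts before Aoife ends → Aoife and Sofia overlap.
Tariq starts after Aoife ends, so Aoife has no further overlaps.
Tariq starts after Sofia ends, so Sofia has no further overlaps.
Elena starts before Tariq ends → Tariq and Elena overlap.

Aoife & Sofia, Elena & Tariq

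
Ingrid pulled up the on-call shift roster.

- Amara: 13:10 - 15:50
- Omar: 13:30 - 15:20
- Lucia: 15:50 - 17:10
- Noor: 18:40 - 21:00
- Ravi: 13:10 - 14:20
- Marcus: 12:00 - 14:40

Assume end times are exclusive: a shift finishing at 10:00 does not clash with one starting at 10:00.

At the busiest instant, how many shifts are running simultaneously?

4

Walk through starts and ends in time order (an end at T is processed before a start at T):
12:00 start Marcus → 1
13:10 start Amara → 2
13:10 start Ravi → 3
13:30 start Omar → 4
14:20 end Ravi → 3
14:40 end Marcus → 2
15:20 end Omar → 1
15:50 end Amara → 0
15:50 start Lucia → 1
17:10 end Lucia → 0
18:40 start Noor → 1
21:00 end Noor → 0
Peak is 4, at 13:30 (Amara, Marcus, Omar, Ravi).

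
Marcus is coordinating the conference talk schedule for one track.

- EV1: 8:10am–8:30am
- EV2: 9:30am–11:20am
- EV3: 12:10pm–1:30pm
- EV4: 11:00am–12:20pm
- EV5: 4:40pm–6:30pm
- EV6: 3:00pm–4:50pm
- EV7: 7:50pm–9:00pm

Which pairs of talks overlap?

Sorted by start: EV1, EV2, EV4, EV3, EV6, EV5, EV7.
EV2 starts after EV1 ends, so EV1 has no further overlaps.
EV4 starts before EV2 ends → EV2 and EV4 overlap.
EV3 starts after EV2 ends, so EV2 has no further overlaps.
EV3 starts before EV4 ends → EV4 and EV3 overlap.
EV6 starts after EV4 ends, so EV4 has no further overlaps.
EV6 starts after EV3 ends, so EV3 has no further overlaps.
EV5 starts before EV6 ends → EV6 and EV5 overlap.
EV7 starts after EV6 ends.
EV7 starts after EV5 ends.

EV2 & EV4, EV3 & EV4, EV5 & EV6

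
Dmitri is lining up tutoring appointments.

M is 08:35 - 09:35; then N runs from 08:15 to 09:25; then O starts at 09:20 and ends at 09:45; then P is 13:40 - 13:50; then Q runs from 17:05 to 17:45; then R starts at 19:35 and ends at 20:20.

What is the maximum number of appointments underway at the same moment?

Sort all start/end points and keep a running count:
08:15 start N → 1
08:35 start M → 2
09:20 start O → 3
09:25 end N → 2
09:35 end M → 1
09:45 end O → 0
13:40 start P → 1
13:50 end P → 0
17:05 start Q → 1
17:45 end Q → 0
19:35 start R → 1
20:20 end R → 0
Peak is 3, at 09:20 (M, N, O).

3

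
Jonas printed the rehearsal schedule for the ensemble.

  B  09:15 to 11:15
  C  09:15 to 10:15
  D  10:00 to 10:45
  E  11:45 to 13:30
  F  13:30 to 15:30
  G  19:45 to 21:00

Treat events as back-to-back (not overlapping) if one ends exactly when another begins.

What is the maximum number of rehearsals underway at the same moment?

Walk through starts and ends in time order (an end at T is processed before a start at T):
09:15 start B → 1
09:15 start C → 2
10:00 start D → 3
10:15 end C → 2
10:45 end D → 1
11:15 end B → 0
11:45 start E → 1
13:30 end E → 0
13:30 start F → 1
15:30 end F → 0
19:45 start G → 1
21:00 end G → 0
Peak is 3, at 10:00 (B, C, D).

3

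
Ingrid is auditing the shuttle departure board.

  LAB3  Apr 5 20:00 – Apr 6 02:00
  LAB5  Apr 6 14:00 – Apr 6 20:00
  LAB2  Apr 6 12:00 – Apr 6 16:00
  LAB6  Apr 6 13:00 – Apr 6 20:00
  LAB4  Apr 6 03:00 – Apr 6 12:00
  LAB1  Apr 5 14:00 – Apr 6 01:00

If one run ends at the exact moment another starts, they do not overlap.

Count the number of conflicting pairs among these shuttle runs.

Two intervals overlap when each starts before the other ends.
Sorted by start: LAB1, LAB3, LAB4, LAB2, LAB6, LAB5.
LAB3 starts before LAB1 ends → LAB1 and LAB3 overlap.
LAB4 starts after LAB1 ends; LAB1 is clear from here.
LAB4 starts after LAB3 ends; LAB3 is clear from here.
LAB2 starts exactly when LAB4 ends (back-to-back, no overlap); LAB4 is clear from here.
LAB6 starts before LAB2 ends → LAB2 and LAB6 overlap.
LAB5 starts before LAB2 ends → LAB2 and LAB5 overlap.
LAB5 starts before LAB6 ends → LAB6 and LAB5 overlap.
Overlapping pairs: LAB1 & LAB3, LAB2 & LAB5, LAB2 & LAB6, LAB5 & LAB6 — 4 in total.

4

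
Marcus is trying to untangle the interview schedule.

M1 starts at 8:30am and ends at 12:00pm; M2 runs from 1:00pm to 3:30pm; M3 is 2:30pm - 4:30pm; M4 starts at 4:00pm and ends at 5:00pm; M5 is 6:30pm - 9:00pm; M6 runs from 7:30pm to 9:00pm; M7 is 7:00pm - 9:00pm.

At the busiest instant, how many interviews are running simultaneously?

3

Sort all start/end points and keep a running count:
8:30am start M1 → 1
12:00pm end M1 → 0
1:00pm start M2 → 1
2:30pm start M3 → 2
3:30pm end M2 → 1
4:00pm start M4 → 2
4:30pm end M3 → 1
5:00pm end M4 → 0
6:30pm start M5 → 1
7:00pm start M7 → 2
7:30pm start M6 → 3
9:00pm end M5 → 2
9:00pm end M6 → 1
9:00pm end M7 → 0
Peak is 3, at 7:30pm (M5, M6, M7).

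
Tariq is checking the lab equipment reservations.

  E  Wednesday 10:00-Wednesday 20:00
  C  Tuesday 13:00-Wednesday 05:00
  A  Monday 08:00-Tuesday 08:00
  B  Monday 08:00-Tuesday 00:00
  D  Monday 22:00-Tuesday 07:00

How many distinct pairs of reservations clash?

3

Sorted by start: A, B, D, C, E.
B starts before A ends → A and B overlap.
D starts before A ends → A and D overlap.
C starts after A ends, so nothing later overlaps A either.
D starts before B ends → B and D overlap.
C starts after B ends, so nothing later overlaps B either.
C starts after D ends, so nothing later overlaps D either.
E starts after C ends.
Overlapping pairs: A & B, A & D, B & D — 3 in total.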